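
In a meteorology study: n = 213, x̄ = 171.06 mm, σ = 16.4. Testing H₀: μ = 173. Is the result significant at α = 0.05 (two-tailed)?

z = (171.06 - 173)/(16.4/√213) = -1.726. Since |z| ≤ 1.96, not significant at α = 0.05.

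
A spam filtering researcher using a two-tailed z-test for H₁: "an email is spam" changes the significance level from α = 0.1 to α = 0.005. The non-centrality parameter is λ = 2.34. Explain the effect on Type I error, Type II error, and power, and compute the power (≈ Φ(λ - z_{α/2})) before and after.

Decreasing α from 0.1 to 0.005:
• Type I error rate decreases (α is the Type I rate by definition).
• Critical value moves from z_{α/2} = 1.645 to 2.807, so power = Φ(λ - z_{α/2}) goes from Φ(2.34 - 1.645) = 0.756 to Φ(2.34 - 2.807) = 0.32.
• Type II error rate β = 1 - power therefore increases (0.244 → 0.68).
Appropriate when false positives are costly — here, a legitimate email is sent to the spam folder and the user misses it.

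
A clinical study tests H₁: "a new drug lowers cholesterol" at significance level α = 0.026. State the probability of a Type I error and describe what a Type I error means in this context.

P(Type I error) = α = 0.026. A Type I error is rejecting H₀ when H₀ is actually true (false positive) — here, concluding that a new drug lowers cholesterol when in fact this is not the case. Consequence: approving an ineffective drug — patients take a useless medication and may skip effective alternatives.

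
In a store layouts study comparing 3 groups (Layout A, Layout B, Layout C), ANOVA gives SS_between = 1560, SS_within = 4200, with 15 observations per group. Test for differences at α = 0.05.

df_between = 2, df_within = 42. F = MS_between/MS_within = 780.0/100.0 = 7.8. F_crit ≈ 3.22. Reject H₀. At least one mean differs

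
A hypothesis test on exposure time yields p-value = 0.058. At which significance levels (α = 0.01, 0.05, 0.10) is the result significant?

p = 0.058. Significant at: α = 0.1.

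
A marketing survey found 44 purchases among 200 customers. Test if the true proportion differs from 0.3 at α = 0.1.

p̂ = 0.22, p₀ = 0.3. z = (p̂ - p₀)/√(p₀(1-p₀)/n) = -2.469. Critical: ±1.645. Reject H₀.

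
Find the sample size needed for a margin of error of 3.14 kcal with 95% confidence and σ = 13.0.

n = (z*σ/E)² = (1.96×13.0/3.14)² = 65.8 → n = 66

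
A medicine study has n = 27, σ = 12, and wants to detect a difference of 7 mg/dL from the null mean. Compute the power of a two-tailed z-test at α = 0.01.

SE = σ/√n = 12/√27 = 2.309. Non-centrality λ = d/SE = 7/2.309 = 3.031. Power ≈ Φ(λ - z_{α/2}) = Φ(3.031 - 2.576) = Φ(0.455) = 0.675.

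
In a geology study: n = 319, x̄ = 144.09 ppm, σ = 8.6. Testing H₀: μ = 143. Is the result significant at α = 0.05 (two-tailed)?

z = (144.09 - 143)/(8.6/√319) = 2.264. Since |z| > 1.96, significant at α = 0.05.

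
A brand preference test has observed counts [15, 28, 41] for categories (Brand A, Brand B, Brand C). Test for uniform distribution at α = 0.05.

Expected = 28 each. χ² = Σ(O-E)²/E = 12.071. df = 2, critical value = 5.991. Reject H₀.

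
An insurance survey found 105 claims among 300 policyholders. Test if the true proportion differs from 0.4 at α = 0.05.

p̂ = 0.35, p₀ = 0.4. z = (p̂ - p₀)/√(p₀(1-p₀)/n) = -1.768. Critical: ±1.96. Fail to reject H₀.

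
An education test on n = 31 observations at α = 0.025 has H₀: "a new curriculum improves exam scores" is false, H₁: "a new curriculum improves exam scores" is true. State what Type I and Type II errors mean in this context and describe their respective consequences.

Type I (false positive): concluding that a new curriculum improves exam scores when it is not — adopting a curriculum that gives no real benefit — disruption for nothing. Type II (false negative): failing to conclude that a new curriculum improves exam scores when it is — keeping the old curriculum when the new one would have helped students. Which is costlier depends on domain priorities and is a judgement call rather than a statistical fact.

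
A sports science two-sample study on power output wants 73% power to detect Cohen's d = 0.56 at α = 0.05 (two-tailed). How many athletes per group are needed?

z_{α/2} = 1.96, z_β = Φ⁻¹(0.73) = 0.613. For medium effect (d = 0.56): n per group = 2(z_{α/2} + z_β)²/d² = 2(1.96 + 0.613)²/0.56² = 42.2 → 43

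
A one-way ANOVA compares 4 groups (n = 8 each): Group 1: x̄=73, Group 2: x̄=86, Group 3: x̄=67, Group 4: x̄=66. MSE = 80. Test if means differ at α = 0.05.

Grand mean = 73.0. SS_between = 2032.0, MS_between = 677.33. F = 8.467, F_crit ≈ 2.947. Reject H₀.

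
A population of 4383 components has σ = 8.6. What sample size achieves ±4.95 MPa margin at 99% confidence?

Without FPC: n₀ = (2.576×8.6/4.95)² = 20.03. With FPC: n = n₀N/(n₀+N-1) = 19.9 → n = 20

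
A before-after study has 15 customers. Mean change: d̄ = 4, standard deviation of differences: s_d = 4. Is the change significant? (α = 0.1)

t = d̄/(s_d/√n) = 4/(4/√15) = 3.873. df = 14, critical t = ±1.761. Reject H₀.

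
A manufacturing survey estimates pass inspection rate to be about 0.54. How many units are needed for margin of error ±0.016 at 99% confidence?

n = z²p(1-p)/E² = 2.576²×0.54×0.46/0.016² = 6438.8 → n = 6439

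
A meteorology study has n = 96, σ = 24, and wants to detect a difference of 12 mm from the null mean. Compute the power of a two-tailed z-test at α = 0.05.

SE = σ/√n = 24/√96 = 2.449. Non-centrality λ = d/SE = 12/2.449 = 4.899. Power ≈ Φ(λ - z_{α/2}) = Φ(4.899 - 1.96) = Φ(2.939) = 0.998.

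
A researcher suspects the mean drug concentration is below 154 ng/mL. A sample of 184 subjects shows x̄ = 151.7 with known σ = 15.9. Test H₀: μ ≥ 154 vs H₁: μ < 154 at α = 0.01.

z = -1.962. Critical value: -2.33. Fail to reject H₀.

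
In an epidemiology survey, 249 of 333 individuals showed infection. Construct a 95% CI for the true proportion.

p̂ = 0.748. CI = p̂ ± z*√(p̂(1-p̂)/n) = (0.701, 0.794)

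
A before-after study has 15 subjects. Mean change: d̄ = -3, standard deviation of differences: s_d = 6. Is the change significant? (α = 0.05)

t = d̄/(s_d/√n) = -3/(6/√15) = -1.936. df = 14, critical t = ±2.145. Fail to reject H₀.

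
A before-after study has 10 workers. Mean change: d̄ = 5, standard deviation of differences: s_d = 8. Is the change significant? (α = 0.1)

t = d̄/(s_d/√n) = 5/(8/√10) = 1.976. df = 9, critical t = ±1.833. Reject H₀.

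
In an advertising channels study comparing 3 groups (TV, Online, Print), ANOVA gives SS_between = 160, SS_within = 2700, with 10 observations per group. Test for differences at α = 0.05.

df_between = 2, df_within = 27. F = MS_between/MS_within = 80.0/100.0 = 0.8. F_crit ≈ 3.354. Fail to reject H₀.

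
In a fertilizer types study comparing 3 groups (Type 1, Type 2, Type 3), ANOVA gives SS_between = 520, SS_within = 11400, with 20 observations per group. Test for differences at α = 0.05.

df_between = 2, df_within = 57. F = MS_between/MS_within = 260.0/200.0 = 1.3. F_crit ≈ 3.159. Fail to reject H₀.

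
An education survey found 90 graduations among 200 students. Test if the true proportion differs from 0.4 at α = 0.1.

p̂ = 0.45, p₀ = 0.4. z = (p̂ - p₀)/√(p₀(1-p₀)/n) = 1.443. Critical: ±1.645. Fail to reject H₀.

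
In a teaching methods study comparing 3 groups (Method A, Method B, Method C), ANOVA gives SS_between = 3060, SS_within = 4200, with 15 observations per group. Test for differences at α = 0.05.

df_between = 2, df_within = 42. F = MS_between/MS_within = 1530.0/100.0 = 15.3. F_crit ≈ 3.22. Reject H₀. At least one mean differs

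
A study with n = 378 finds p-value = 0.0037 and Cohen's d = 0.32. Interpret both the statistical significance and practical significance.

Statistically significant (p = 0.0037 < 0.05). Cohen's d = 0.32 indicates a small effect size. Both statistical and practical significance should be considered.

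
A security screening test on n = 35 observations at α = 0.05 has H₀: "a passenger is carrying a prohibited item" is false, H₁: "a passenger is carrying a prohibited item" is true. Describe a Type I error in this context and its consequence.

Type I error: rejecting H₀ when it is true — concluding that a passenger is carrying a prohibited item when in fact it is not. Consequence: detaining an innocent passenger — delay and inconvenience.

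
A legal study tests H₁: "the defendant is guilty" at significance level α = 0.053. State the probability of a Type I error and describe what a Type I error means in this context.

P(Type I error) = α = 0.053. A Type I error is rejecting H₀ when H₀ is actually true (false positive) — here, concluding that the defendant is guilty when in fact this is not the case. Consequence: convicting an innocent person.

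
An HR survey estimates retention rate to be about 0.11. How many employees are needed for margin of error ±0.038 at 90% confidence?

n = z²p(1-p)/E² = 1.645²×0.11×0.89/0.038² = 183.5 → n = 184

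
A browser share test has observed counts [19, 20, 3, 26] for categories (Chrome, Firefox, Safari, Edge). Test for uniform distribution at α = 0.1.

Expected = 17 each. χ² = Σ(O-E)²/E = 17.059. df = 3, critical value = 6.251. Reject H₀.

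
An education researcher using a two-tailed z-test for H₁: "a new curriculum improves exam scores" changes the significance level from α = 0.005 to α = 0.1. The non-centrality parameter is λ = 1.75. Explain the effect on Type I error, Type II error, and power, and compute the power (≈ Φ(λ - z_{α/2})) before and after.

Increasing α from 0.005 to 0.1:
• Type I error rate increases (α is the Type I rate by definition).
• Critical value moves from z_{α/2} = 2.807 to 1.645, so power = Φ(λ - z_{α/2}) goes from Φ(1.75 - 2.807) = 0.145 to Φ(1.75 - 1.645) = 0.542.
• Type II error rate β = 1 - power therefore decreases (0.855 → 0.458).
Appropriate when false negatives are costly — here, keeping the old curriculum when the new one would have helped students.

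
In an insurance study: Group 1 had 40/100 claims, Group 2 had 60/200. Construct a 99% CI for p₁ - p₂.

p̂₁ = 0.4, p̂₂ = 0.3. Difference = 0.1. CI = (-0.051, 0.251)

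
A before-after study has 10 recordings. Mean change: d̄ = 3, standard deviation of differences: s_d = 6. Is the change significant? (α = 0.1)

t = d̄/(s_d/√n) = 3/(6/√10) = 1.581. df = 9, critical t = ±1.833. Fail to reject H₀.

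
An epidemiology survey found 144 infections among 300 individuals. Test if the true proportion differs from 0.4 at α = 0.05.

p̂ = 0.48, p₀ = 0.4. z = (p̂ - p₀)/√(p₀(1-p₀)/n) = 2.828. Critical: ±1.96. Reject H₀.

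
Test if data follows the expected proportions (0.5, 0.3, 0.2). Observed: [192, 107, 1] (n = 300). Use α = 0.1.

Expected: [150.0, 90.0, 60.0]. χ² = 72.988. df = 2, critical = 4.605. Reject H₀.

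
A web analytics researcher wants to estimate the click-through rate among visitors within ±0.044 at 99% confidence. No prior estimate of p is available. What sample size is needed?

Conservative approach: use p = 0.5 (maximizes p(1-p) = 0.25). n = z²(0.25)/E² = 2.576²×0.25/0.044² = 856.9 → n = 857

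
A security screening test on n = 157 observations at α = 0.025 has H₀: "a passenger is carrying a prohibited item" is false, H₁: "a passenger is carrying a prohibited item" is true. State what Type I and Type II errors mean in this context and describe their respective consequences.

Type I (false positive): concluding that a passenger is carrying a prohibited item when it is not — detaining an innocent passenger — delay and inconvenience. Type II (false negative): failing to conclude that a passenger is carrying a prohibited item when it is — letting a prohibited item through — security breach. Which is costlier depends on domain priorities and is a judgement call rather than a statistical fact.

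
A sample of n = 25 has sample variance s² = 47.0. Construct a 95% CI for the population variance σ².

df = 24. χ²_{0.025} = 39.364, χ²_{0.975} = 12.401. CI for σ² = ((n-1)s²/χ²_{α/2}, (n-1)s²/χ²_{1-α/2}) = (24·47.0/39.364, 24·47.0/12.401) = (28.66, 90.96)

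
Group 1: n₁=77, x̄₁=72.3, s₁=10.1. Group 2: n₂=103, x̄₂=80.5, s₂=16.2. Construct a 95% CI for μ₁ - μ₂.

Difference = -8.2. SE = √(10.1²/77 + 16.2²/103) = 1.968. CI = (-12.06, -4.34)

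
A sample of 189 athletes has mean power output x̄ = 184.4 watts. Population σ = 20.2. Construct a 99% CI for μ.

CI = x̄ ± z*(σ/√n) = 184.4 ± 2.576(20.2/√189) = 184.4 ± 3.79 = (180.61, 188.19)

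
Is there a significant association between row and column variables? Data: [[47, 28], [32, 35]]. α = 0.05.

χ² = 3.185. df = 1, critical = 3.841. Fail to reject H₀. No evidence of dependence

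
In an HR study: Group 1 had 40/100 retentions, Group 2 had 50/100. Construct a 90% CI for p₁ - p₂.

p̂₁ = 0.4, p̂₂ = 0.5. Difference = -0.1. CI = (-0.215, 0.015)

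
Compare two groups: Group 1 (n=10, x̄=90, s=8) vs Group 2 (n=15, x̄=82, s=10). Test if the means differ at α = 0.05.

Pooled sp = 9.27. t = 2.114, df = 23. Critical t = ±2.069. Reject H₀.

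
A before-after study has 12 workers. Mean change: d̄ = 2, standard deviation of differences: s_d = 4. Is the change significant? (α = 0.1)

t = d̄/(s_d/√n) = 2/(4/√12) = 1.732. df = 11, critical t = ±1.796. Fail to reject H₀.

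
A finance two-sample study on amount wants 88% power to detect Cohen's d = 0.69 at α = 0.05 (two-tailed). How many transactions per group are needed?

z_{α/2} = 1.96, z_β = Φ⁻¹(0.88) = 1.175. For medium effect (d = 0.69): n per group = 2(z_{α/2} + z_β)²/d² = 2(1.96 + 1.175)²/0.69² = 41.3 → 42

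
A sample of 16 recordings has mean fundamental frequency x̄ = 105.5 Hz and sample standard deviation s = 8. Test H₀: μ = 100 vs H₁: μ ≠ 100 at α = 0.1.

t = (x̄ - μ₀)/(s/√n) = (105.5 - 100)/(8/√16) = 2.75. df = 15, critical t = ±1.753. Reject H₀.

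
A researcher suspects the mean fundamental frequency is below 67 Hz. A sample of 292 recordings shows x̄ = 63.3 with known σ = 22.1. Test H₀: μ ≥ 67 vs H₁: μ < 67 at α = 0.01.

z = -2.861. Critical value: -2.33. Reject H₀.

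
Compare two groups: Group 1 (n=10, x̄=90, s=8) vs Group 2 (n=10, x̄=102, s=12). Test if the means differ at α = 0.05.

Pooled sp = 10.2. t = -2.631, df = 18. Critical t = ±2.101. Reject H₀.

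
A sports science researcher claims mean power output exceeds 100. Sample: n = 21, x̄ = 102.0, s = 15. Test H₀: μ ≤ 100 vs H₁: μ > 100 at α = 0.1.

t = (102.0 - 100)/(15/√21) = 0.611, df = 20. Critical t = 1.325. Fail to reject H₀.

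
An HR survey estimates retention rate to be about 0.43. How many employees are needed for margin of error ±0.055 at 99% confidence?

n = z²p(1-p)/E² = 2.576²×0.43×0.57/0.055² = 537.7 → n = 538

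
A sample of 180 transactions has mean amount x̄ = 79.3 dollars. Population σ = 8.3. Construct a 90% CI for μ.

CI = x̄ ± z*(σ/√n) = 79.3 ± 1.645(8.3/√180) = 79.3 ± 1.02 = (78.28, 80.32)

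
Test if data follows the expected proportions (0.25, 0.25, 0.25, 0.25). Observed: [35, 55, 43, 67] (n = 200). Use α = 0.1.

Expected: [50.0, 50.0, 50.0, 50.0]. χ² = 11.76. df = 3, critical = 6.251. Reject H₀.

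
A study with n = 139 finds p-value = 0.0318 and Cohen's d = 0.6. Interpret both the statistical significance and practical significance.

Statistically significant (p = 0.0318 < 0.05). Cohen's d = 0.6 indicates a medium effect size. Both statistical and practical significance should be considered.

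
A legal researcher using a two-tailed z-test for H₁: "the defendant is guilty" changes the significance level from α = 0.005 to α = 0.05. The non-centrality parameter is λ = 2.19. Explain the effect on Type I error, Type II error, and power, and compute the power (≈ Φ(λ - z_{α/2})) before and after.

Increasing α from 0.005 to 0.05:
• Type I error rate increases (α is the Type I rate by definition).
• Critical value moves from z_{α/2} = 2.807 to 1.96, so power = Φ(λ - z_{α/2}) goes from Φ(2.19 - 2.807) = 0.269 to Φ(2.19 - 1.96) = 0.591.
• Type II error rate β = 1 - power therefore decreases (0.731 → 0.409).
Appropriate when false negatives are costly — here, acquitting a guilty person.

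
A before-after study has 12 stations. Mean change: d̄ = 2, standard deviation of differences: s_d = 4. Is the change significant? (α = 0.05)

t = d̄/(s_d/√n) = 2/(4/√12) = 1.732. df = 11, critical t = ±2.201. Fail to reject H₀.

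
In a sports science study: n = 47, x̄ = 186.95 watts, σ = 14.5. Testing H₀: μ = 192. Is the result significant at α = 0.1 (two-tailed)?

z = (186.95 - 192)/(14.5/√47) = -2.388. Since |z| > 1.645, significant at α = 0.1.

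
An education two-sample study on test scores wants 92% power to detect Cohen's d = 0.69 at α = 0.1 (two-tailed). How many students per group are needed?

z_{α/2} = 1.645, z_β = Φ⁻¹(0.92) = 1.405. For medium effect (d = 0.69): n per group = 2(z_{α/2} + z_β)²/d² = 2(1.645 + 1.405)²/0.69² = 39.1 → 40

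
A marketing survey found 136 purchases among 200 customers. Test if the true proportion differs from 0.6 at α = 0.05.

p̂ = 0.68, p₀ = 0.6. z = (p̂ - p₀)/√(p₀(1-p₀)/n) = 2.309. Critical: ±1.96. Reject H₀.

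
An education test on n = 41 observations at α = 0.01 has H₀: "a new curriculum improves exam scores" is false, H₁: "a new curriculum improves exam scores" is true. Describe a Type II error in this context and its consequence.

Type II error: failing to reject H₀ when it is false — concluding that a new curriculum improves exam scores is not supported when in fact it is. Consequence: keeping the old curriculum when the new one would have helped students.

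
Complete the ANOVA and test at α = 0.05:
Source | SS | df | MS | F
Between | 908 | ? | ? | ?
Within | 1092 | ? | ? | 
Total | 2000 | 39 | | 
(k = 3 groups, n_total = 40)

df_between = 2, df_within = 37. MS_between = 454.0, MS_within = 29.51. F = 15.383, F_crit ≈ 3.252. Reject H₀.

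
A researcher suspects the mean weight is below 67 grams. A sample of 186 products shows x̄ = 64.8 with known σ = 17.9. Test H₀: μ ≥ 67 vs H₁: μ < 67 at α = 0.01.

z = -1.676. Critical value: -2.33. Fail to reject H₀.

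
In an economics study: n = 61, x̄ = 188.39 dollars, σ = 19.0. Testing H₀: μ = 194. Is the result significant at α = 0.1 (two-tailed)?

z = (188.39 - 194)/(19.0/√61) = -2.306. Since |z| > 1.645, significant at α = 0.1.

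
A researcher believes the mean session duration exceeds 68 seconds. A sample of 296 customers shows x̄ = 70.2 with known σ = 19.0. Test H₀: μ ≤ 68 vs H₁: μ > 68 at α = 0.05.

z = 1.992. Critical value: 1.645. Reject H₀.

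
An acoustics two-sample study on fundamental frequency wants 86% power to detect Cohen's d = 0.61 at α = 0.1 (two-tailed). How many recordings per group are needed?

z_{α/2} = 1.645, z_β = Φ⁻¹(0.86) = 1.08. For medium effect (d = 0.61): n per group = 2(z_{α/2} + z_β)²/d² = 2(1.645 + 1.08)²/0.61² = 39.9 → 40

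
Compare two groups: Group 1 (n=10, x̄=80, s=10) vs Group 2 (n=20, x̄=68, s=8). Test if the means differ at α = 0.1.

Pooled sp = 8.69. t = 3.564, df = 28. Critical t = ±1.701. Reject H₀.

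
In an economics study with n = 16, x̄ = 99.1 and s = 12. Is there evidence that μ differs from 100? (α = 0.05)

t = (x̄ - μ₀)/(s/√n) = (99.1 - 100)/(12/√16) = -0.3. df = 15, critical t = ±2.131. Fail to reject H₀.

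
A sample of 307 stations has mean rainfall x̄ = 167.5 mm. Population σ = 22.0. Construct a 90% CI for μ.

CI = x̄ ± z*(σ/√n) = 167.5 ± 1.645(22.0/√307) = 167.5 ± 2.07 = (165.43, 169.57)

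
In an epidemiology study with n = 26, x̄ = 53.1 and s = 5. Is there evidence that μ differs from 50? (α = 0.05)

t = (x̄ - μ₀)/(s/√n) = (53.1 - 50)/(5/√26) = 3.161. df = 25, critical t = ±2.06. Reject H₀.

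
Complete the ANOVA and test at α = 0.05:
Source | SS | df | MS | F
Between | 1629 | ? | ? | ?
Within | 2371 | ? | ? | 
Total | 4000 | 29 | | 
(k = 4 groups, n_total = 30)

df_between = 3, df_within = 26. MS_between = 543.0, MS_within = 91.19. F = 5.954, F_crit ≈ 2.975. Reject H₀.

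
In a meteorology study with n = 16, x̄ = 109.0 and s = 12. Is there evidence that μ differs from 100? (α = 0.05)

t = (x̄ - μ₀)/(s/√n) = (109.0 - 100)/(12/√16) = 3.0. df = 15, critical t = ±2.131. Reject H₀.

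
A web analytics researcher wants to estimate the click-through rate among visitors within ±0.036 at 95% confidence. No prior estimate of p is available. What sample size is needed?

Conservative approach: use p = 0.5 (maximizes p(1-p) = 0.25). n = z²(0.25)/E² = 1.96²×0.25/0.036² = 741.05 → n = 742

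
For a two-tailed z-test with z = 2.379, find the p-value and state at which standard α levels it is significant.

p = 2·P(Z > |2.379|) = 2·(1 - Φ(2.379)) ≈ 0.0174. Significant at α = 0.1; Significant at α = 0.05.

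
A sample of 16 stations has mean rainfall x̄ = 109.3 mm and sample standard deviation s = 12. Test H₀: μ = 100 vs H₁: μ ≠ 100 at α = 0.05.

t = (x̄ - μ₀)/(s/√n) = (109.3 - 100)/(12/√16) = 3.1. df = 15, critical t = ±2.131. Reject H₀.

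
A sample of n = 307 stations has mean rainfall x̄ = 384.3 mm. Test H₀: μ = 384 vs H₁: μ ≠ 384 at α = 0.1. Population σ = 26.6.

z = (x̄ - μ₀)/(σ/√n) = (384.3 - 384)/(26.6/√307) = 0.198. Critical value: ±1.645. Since |0.198| ≤ 1.645, Fail to reject H₀.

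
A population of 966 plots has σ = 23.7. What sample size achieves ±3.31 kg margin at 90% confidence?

Without FPC: n₀ = (1.645×23.7/3.31)² = 138.731. With FPC: n = n₀N/(n₀+N-1) = 121.4 → n = 122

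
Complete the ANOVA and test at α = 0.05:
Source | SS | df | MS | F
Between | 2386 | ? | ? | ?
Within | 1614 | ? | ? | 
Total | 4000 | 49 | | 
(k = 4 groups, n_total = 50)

df_between = 3, df_within = 46. MS_between = 795.33, MS_within = 35.09. F = 22.667, F_crit ≈ 2.807. Reject H₀.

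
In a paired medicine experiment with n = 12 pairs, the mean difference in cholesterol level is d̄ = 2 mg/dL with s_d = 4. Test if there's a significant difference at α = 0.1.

t = d̄/(s_d/√n) = 2/(4/√12) = 1.732. df = 11, critical t = ±1.796. Fail to reject H₀.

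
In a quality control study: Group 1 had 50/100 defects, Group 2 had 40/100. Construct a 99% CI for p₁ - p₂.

p̂₁ = 0.5, p̂₂ = 0.4. Difference = 0.1. CI = (-0.08, 0.28)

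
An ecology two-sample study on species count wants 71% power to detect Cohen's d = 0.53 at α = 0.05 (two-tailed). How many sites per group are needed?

z_{α/2} = 1.96, z_β = Φ⁻¹(0.71) = 0.553. For medium effect (d = 0.53): n per group = 2(z_{α/2} + z_β)²/d² = 2(1.96 + 0.553)²/0.53² = 45.0 → 45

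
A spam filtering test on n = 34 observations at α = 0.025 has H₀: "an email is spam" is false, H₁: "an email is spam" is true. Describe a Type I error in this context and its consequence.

Type I error: rejecting H₀ when it is true — concluding that an email is spam when in fact it is not. Consequence: a legitimate email is sent to the spam folder and the user misses it.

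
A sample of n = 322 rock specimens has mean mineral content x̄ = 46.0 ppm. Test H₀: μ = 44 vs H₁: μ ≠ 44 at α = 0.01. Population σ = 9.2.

z = (x̄ - μ₀)/(σ/√n) = (46.0 - 44)/(9.2/√322) = 3.901. Critical value: ±2.576. Since |3.901| > 2.576, Reject H₀.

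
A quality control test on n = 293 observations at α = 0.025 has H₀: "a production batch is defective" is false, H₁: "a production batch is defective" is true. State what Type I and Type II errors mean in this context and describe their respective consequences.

Type I (false positive): concluding that a production batch is defective when it is not — scrapping a good batch — wasted material and cost for no reason. Type II (false negative): failing to conclude that a production batch is defective when it is — shipping a defective batch — faulty products reach customers. Which is costlier depends on domain priorities and is a judgement call rather than a statistical fact.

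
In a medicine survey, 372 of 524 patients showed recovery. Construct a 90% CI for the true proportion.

p̂ = 0.71. CI = p̂ ± z*√(p̂(1-p̂)/n) = (0.677, 0.743)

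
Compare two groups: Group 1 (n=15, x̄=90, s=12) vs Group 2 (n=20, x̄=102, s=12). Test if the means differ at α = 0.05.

Pooled sp = 12.0. t = -2.928, df = 33. Critical t = ±2.035. Reject H₀.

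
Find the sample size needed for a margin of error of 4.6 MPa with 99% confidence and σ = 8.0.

n = (z*σ/E)² = (2.576×8.0/4.6)² = 20.1 → n = 21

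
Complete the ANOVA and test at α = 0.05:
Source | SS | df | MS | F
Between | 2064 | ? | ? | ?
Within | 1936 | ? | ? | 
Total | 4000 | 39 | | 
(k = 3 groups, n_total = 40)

df_between = 2, df_within = 37. MS_between = 1032.0, MS_within = 52.32. F = 19.723, F_crit ≈ 3.252. Reject H₀.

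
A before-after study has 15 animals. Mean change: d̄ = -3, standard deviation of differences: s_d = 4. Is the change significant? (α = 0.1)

t = d̄/(s_d/√n) = -3/(4/√15) = -2.905. df = 14, critical t = ±1.761. Reject H₀.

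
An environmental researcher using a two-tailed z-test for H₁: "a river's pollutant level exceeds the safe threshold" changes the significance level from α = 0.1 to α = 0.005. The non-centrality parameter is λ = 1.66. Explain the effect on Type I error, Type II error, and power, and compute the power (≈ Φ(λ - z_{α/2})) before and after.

Decreasing α from 0.1 to 0.005:
• Type I error rate decreases (α is the Type I rate by definition).
• Critical value moves from z_{α/2} = 1.645 to 2.807, so power = Φ(λ - z_{α/2}) goes from Φ(1.66 - 1.645) = 0.506 to Φ(1.66 - 2.807) = 0.126.
• Type II error rate β = 1 - power therefore increases (0.494 → 0.874).
Appropriate when false positives are costly — here, shutting down a compliant factory unnecessarily.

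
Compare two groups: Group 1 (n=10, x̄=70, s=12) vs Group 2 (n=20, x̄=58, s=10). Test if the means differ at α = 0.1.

Pooled sp = 10.68. t = 2.9, df = 28. Critical t = ±1.701. Reject H₀.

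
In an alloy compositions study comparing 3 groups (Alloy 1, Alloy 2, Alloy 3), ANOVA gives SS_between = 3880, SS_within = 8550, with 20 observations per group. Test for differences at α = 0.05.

df_between = 2, df_within = 57. F = MS_between/MS_within = 1940.0/150.0 = 12.933. F_crit ≈ 3.159. Reject H₀. At least one mean differs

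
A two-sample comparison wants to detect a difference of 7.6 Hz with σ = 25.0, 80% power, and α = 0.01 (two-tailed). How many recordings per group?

n per group = 2(z_α/2 + z_β)²σ²/d² = 2×(2.576 + 0.84)²×25.0²/7.6² = 252.5 → n = 253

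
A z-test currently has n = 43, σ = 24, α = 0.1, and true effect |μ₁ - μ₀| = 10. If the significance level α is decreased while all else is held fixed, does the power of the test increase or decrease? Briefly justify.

Power decreases: a smaller α raises the critical value, so less of the H₁ sampling distribution falls in the rejection region.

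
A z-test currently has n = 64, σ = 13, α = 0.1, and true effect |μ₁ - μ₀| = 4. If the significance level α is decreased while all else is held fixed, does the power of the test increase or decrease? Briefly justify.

Power decreases: a smaller α raises the critical value, so less of the H₁ sampling distribution falls in the rejection region.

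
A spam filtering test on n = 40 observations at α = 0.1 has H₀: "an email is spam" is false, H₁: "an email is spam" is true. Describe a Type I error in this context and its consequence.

Type I error: rejecting H₀ when it is true — concluding that an email is spam when in fact it is not. Consequence: a legitimate email is sent to the spam folder and the user misses it.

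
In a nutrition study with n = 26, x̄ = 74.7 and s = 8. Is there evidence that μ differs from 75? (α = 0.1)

t = (x̄ - μ₀)/(s/√n) = (74.7 - 75)/(8/√26) = -0.191. df = 25, critical t = ±1.708. Fail to reject H₀.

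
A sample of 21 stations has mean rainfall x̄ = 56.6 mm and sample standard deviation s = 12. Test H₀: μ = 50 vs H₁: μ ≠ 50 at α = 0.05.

t = (x̄ - μ₀)/(s/√n) = (56.6 - 50)/(12/√21) = 2.52. df = 20, critical t = ±2.086. Reject H₀.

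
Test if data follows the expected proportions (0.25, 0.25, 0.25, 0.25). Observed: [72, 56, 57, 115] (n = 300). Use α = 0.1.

Expected: [75.0, 75.0, 75.0, 75.0]. χ² = 30.587. df = 3, critical = 6.251. Reject H₀.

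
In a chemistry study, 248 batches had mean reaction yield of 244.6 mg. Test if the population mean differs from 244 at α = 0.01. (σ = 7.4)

z = (x̄ - μ₀)/(σ/√n) = (244.6 - 244)/(7.4/√248) = 1.277. Critical value: ±2.576. Since |1.277| ≤ 2.576, Fail to reject H₀.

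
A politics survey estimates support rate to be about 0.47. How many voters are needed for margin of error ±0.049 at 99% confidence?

n = z²p(1-p)/E² = 2.576²×0.47×0.53/0.049² = 688.5 → n = 689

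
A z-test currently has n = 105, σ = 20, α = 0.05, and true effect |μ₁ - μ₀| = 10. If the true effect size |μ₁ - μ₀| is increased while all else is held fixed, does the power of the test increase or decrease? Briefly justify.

Power increases: a larger true effect increases the non-centrality λ = |μ₁ - μ₀|/(σ/√n).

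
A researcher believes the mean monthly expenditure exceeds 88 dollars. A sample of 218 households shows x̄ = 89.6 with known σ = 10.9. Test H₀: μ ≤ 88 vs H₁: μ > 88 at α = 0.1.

z = 2.167. Critical value: 1.28. Reject H₀.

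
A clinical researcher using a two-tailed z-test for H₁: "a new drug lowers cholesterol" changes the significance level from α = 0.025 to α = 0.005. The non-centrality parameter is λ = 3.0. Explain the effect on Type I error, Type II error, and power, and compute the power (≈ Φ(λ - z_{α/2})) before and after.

Decreasing α from 0.025 to 0.005:
• Type I error rate decreases (α is the Type I rate by definition).
• Critical value moves from z_{α/2} = 2.241 to 2.807, so power = Φ(λ - z_{α/2}) goes from Φ(3.0 - 2.241) = 0.776 to Φ(3.0 - 2.807) = 0.577.
• Type II error rate β = 1 - power therefore increases (0.224 → 0.423).
Appropriate when false positives are costly — here, approving an ineffective drug — patients take a useless medication and may skip effective alternatives.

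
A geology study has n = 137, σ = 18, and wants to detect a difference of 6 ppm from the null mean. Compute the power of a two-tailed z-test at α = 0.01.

SE = σ/√n = 18/√137 = 1.538. Non-centrality λ = d/SE = 6/1.538 = 3.902. Power ≈ Φ(λ - z_{α/2}) = Φ(3.902 - 2.576) = Φ(1.326) = 0.908.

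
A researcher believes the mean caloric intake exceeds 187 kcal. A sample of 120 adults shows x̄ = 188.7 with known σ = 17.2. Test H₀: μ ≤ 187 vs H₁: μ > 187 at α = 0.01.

z = 1.083. Critical value: 2.33. Fail to reject H₀.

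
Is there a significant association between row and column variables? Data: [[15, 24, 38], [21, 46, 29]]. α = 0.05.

χ² = 7.122. df = 2, critical = 5.991. Reject H₀. Variables are dependent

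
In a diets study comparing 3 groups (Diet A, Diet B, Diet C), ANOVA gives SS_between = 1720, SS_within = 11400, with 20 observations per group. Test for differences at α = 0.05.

df_between = 2, df_within = 57. F = MS_between/MS_within = 860.0/200.0 = 4.3. F_crit ≈ 3.159. Reject H₀. At least one mean differs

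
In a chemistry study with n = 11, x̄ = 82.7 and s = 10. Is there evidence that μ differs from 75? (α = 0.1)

t = (x̄ - μ₀)/(s/√n) = (82.7 - 75)/(10/√11) = 2.554. df = 10, critical t = ±1.812. Reject H₀.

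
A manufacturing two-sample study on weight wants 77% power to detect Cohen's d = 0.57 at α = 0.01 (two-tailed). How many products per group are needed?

z_{α/2} = 2.576, z_β = Φ⁻¹(0.77) = 0.739. For medium effect (d = 0.57): n per group = 2(z_{α/2} + z_β)²/d² = 2(2.576 + 0.739)²/0.57² = 67.6 → 68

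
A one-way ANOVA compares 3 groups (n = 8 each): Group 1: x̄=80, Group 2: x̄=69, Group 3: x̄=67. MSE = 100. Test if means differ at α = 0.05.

Grand mean = 72.0. SS_between = 784.0, MS_between = 392.0. F = 3.92, F_crit ≈ 3.467. Reject H₀.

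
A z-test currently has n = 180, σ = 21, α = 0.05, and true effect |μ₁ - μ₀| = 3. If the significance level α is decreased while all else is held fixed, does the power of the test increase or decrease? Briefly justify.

Power decreases: a smaller α raises the critical value, so less of the H₁ sampling distribution falls in the rejection region.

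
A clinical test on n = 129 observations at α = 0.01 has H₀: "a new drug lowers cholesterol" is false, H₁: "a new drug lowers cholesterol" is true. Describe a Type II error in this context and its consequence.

Type II error: failing to reject H₀ when it is false — concluding that a new drug lowers cholesterol is not supported when in fact it is. Consequence: shelving an effective drug — patients miss out on a treatment that would have helped.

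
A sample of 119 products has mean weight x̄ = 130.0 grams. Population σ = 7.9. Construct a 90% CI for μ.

CI = x̄ ± z*(σ/√n) = 130.0 ± 1.645(7.9/√119) = 130.0 ± 1.19 = (128.81, 131.19)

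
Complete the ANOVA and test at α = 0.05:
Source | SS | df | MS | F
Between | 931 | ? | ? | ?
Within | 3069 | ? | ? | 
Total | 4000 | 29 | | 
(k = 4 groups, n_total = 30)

df_between = 3, df_within = 26. MS_between = 310.33, MS_within = 118.04. F = 2.629, F_crit ≈ 2.975. Fail to reject H₀.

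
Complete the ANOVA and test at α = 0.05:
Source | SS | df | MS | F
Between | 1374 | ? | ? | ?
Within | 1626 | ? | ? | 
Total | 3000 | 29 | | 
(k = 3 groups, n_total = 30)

df_between = 2, df_within = 27. MS_between = 687.0, MS_within = 60.22. F = 11.408, F_crit ≈ 3.354. Reject H₀.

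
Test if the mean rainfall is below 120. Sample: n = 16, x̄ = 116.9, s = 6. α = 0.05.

t = (116.9 - 120)/(6/√16) = -2.067, df = 15. Critical t = -1.753. Reject H₀.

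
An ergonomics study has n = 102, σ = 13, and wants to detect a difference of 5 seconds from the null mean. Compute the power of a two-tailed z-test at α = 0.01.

SE = σ/√n = 13/√102 = 1.287. Non-centrality λ = d/SE = 5/1.287 = 3.884. Power ≈ Φ(λ - z_{α/2}) = Φ(3.884 - 2.576) = Φ(1.308) = 0.905.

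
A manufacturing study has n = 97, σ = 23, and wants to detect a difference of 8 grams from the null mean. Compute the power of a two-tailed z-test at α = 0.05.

SE = σ/√n = 23/√97 = 2.335. Non-centrality λ = d/SE = 8/2.335 = 3.426. Power ≈ Φ(λ - z_{α/2}) = Φ(3.426 - 1.96) = Φ(1.466) = 0.929.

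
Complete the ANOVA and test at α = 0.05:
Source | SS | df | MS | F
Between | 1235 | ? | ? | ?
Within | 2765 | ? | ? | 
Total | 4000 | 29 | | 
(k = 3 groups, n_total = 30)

df_between = 2, df_within = 27. MS_between = 617.5, MS_within = 102.41. F = 6.03, F_crit ≈ 3.354. Reject H₀.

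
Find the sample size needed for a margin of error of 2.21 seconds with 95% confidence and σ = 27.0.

n = (z*σ/E)² = (1.96×27.0/2.21)² = 573.4 → n = 574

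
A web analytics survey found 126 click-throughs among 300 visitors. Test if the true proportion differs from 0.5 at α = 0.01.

p̂ = 0.42, p₀ = 0.5. z = (p̂ - p₀)/√(p₀(1-p₀)/n) = -2.771. Critical: ±2.576. Reject H₀.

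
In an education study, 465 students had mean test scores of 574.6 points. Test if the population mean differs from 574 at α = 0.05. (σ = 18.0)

z = (x̄ - μ₀)/(σ/√n) = (574.6 - 574)/(18.0/√465) = 0.719. Critical value: ±1.96. Since |0.719| ≤ 1.96, Fail to reject H₀.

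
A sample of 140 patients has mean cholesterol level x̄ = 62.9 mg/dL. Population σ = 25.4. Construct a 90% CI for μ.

CI = x̄ ± z*(σ/√n) = 62.9 ± 1.645(25.4/√140) = 62.9 ± 3.53 = (59.37, 66.43)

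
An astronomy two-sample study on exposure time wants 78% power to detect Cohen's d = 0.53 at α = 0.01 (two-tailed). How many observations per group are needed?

z_{α/2} = 2.576, z_β = Φ⁻¹(0.78) = 0.772. For medium effect (d = 0.53): n per group = 2(z_{α/2} + z_β)²/d² = 2(2.576 + 0.772)²/0.53² = 79.8 → 80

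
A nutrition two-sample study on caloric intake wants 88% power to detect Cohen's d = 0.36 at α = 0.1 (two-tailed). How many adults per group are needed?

z_{α/2} = 1.645, z_β = Φ⁻¹(0.88) = 1.175. For small effect (d = 0.36): n per group = 2(z_{α/2} + z_β)²/d² = 2(1.645 + 1.175)²/0.36² = 122.7 → 123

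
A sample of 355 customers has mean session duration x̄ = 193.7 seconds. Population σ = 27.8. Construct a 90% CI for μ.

CI = x̄ ± z*(σ/√n) = 193.7 ± 1.645(27.8/√355) = 193.7 ± 2.43 = (191.27, 196.13)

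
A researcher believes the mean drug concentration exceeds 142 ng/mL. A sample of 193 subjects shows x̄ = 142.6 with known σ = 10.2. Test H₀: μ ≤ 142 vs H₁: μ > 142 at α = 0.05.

z = 0.817. Critical value: 1.645. Fail to reject H₀.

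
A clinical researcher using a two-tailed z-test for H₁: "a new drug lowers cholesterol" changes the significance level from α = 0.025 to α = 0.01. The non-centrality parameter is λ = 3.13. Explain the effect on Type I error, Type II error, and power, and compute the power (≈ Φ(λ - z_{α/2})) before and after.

Decreasing α from 0.025 to 0.01:
• Type I error rate decreases (α is the Type I rate by definition).
• Critical value moves from z_{α/2} = 2.241 to 2.576, so power = Φ(λ - z_{α/2}) goes from Φ(3.13 - 2.241) = 0.813 to Φ(3.13 - 2.576) = 0.71.
• Type II error rate β = 1 - power therefore increases (0.187 → 0.29).
Appropriate when false positives are costly — here, approving an ineffective drug — patients take a useless medication and may skip effective alternatives.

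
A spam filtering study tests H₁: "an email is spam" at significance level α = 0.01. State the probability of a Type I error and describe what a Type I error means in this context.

P(Type I error) = α = 0.01. A Type I error is rejecting H₀ when H₀ is actually true (false positive) — here, concluding that an email is spam when in fact this is not the case. Consequence: a legitimate email is sent to the spam folder and the user misses it.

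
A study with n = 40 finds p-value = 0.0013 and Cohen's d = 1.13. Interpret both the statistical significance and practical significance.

Statistically significant (p = 0.0013 < 0.05). Cohen's d = 1.13 indicates a large effect size. Both statistical and practical significance should be considered.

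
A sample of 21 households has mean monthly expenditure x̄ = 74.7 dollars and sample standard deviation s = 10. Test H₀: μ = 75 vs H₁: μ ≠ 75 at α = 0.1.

t = (x̄ - μ₀)/(s/√n) = (74.7 - 75)/(10/√21) = -0.137. df = 20, critical t = ±1.725. Fail to reject H₀.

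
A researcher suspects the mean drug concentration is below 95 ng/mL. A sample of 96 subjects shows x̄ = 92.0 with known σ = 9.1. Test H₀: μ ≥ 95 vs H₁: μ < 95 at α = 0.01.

z = -3.23. Critical value: -2.33. Reject H₀.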